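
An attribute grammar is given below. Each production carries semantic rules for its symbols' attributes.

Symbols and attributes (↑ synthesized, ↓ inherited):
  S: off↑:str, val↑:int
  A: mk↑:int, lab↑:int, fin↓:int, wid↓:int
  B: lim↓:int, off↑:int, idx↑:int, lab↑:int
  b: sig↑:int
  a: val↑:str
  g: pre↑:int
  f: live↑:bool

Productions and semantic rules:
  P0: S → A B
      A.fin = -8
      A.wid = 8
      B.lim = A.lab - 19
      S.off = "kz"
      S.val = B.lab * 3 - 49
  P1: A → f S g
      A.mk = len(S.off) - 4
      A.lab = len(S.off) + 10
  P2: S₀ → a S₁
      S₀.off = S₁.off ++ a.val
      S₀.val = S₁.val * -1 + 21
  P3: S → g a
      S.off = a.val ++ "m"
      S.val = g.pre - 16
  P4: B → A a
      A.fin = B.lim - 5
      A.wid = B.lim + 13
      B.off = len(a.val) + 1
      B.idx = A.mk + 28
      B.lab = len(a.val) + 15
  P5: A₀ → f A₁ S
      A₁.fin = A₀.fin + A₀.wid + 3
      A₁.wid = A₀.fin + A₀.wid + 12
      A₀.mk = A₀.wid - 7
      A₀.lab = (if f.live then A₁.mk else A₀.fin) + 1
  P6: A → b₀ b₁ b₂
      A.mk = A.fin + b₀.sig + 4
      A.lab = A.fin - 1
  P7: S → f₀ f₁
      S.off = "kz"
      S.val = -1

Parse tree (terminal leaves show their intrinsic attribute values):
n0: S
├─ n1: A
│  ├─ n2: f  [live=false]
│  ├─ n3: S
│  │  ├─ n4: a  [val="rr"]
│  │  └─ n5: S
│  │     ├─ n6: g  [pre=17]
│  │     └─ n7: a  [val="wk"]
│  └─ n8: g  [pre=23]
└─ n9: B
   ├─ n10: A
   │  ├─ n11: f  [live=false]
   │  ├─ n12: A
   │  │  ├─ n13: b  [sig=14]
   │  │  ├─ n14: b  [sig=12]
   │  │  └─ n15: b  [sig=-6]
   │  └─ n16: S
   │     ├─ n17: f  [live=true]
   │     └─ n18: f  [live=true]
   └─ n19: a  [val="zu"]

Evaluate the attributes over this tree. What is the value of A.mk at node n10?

2

1. n1.fin = -8  [-8]
2. n1.wid = 8  [8]
3. n2.live = false  [terminal]
4. n4.val = "rr"  [terminal]
5. n6.pre = 17  [terminal]
6. n7.val = "wk"  [terminal]
7. n5.off = "wkm"  [a.val ++ "m"]
8. n5.val = 1  [g.pre - 16]
9. n3.off = "wkmrr"  [S₁.off ++ a.val]
10. n3.val = 20  [S₁.val * -1 + 21]
11. n8.pre = 23  [terminal]
12. n1.mk = 1  [len(S.off) - 4]
13. n1.lab = 15  [len(S.off) + 10]
14. n9.lim = -4  [A.lab - 19]
15. n10.fin = -9  [B.lim - 5]
16. n10.wid = 9  [B.lim + 13]
17. n11.live = false  [terminal]
18. n12.fin = 3  [A₀.fin + A₀.wid + 3]
19. n12.wid = 12  [A₀.fin + A₀.wid + 12]
20. n13.sig = 14  [terminal]
21. n14.sig = 12  [terminal]
22. n15.sig = -6  [terminal]
23. n12.mk = 21  [A.fin + b₀.sig + 4]
24. n12.lab = 2  [A.fin - 1]
25. n17.live = true  [terminal]
26. n18.live = true  [terminal]
27. n16.off = "kz"  ["kz"]
28. n16.val = -1  [-1]
29. n10.mk = 2  [A₀.wid - 7]
30. n10.lab = -8  [(if f.live then A₁.mk else A₀.fin) + 1]
31. n19.val = "zu"  [terminal]
32. n9.off = 3  [len(a.val) + 1]
33. n9.idx = 30  [A.mk + 28]
34. n9.lab = 17  [len(a.val) + 15]
35. n0.off = "kz"  ["kz"]
36. n0.val = 2  [B.lab * 3 - 49]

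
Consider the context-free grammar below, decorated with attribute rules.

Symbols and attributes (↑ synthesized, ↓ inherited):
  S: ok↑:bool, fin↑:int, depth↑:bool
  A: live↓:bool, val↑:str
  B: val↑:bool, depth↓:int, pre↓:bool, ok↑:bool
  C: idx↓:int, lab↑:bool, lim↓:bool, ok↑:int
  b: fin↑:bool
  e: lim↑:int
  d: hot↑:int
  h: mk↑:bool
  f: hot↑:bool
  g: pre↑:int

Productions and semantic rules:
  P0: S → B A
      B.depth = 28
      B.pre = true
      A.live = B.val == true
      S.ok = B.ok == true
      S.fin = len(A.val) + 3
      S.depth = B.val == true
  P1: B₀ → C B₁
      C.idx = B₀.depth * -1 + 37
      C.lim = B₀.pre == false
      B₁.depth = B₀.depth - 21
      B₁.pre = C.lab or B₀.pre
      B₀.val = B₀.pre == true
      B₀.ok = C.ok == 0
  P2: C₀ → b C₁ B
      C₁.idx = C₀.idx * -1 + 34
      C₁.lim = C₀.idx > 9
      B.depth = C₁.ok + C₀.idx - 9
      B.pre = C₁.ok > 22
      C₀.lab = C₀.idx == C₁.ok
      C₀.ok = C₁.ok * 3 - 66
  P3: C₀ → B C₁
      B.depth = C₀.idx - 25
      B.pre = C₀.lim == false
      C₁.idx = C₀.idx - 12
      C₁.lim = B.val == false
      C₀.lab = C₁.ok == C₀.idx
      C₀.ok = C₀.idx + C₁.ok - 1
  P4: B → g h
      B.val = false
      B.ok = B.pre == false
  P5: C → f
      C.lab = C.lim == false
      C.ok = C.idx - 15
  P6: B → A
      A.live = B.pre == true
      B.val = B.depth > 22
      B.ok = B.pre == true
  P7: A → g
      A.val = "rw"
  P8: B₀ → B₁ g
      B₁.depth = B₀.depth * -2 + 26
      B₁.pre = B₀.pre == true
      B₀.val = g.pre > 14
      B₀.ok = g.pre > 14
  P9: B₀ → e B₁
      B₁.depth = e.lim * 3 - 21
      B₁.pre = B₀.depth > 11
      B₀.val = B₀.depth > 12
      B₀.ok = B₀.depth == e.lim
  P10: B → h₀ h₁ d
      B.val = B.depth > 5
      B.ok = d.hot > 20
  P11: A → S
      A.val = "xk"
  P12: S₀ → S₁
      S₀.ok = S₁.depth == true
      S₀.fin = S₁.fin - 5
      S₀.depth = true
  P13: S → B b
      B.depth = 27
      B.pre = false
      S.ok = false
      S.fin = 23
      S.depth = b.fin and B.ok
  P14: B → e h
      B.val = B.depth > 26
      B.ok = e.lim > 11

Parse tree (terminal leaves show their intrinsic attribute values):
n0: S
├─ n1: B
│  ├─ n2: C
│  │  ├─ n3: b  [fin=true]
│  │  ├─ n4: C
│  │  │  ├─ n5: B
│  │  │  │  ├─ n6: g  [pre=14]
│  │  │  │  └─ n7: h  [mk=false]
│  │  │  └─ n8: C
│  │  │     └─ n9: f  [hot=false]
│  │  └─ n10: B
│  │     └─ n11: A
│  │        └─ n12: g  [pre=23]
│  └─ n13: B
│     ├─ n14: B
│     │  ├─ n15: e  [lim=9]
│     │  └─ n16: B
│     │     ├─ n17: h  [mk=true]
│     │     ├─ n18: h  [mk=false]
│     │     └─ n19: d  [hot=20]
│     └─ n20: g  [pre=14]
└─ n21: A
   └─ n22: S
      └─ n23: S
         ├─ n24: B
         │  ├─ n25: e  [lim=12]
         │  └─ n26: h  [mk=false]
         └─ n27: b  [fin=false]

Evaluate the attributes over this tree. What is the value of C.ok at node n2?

0

1. n1.depth = 28  [28]
2. n1.pre = true  [true]
3. n2.idx = 9  [B₀.depth * -1 + 37]
4. n2.lim = false  [B₀.pre == false]
5. n3.fin = true  [terminal]
6. n4.idx = 25  [C₀.idx * -1 + 34]
7. n4.lim = false  [C₀.idx > 9]
8. n5.depth = 0  [C₀.idx - 25]
9. n5.pre = true  [C₀.lim == false]
10. n6.pre = 14  [terminal]
11. n7.mk = false  [terminal]
12. n5.val = false  [false]
13. n5.ok = false  [B.pre == false]
14. n8.idx = 13  [C₀.idx - 12]
15. n8.lim = true  [B.val == false]
16. n9.hot = false  [terminal]
17. n8.lab = false  [C.lim == false]
18. n8.ok = -2  [C.idx - 15]
19. n4.lab = false  [C₁.ok == C₀.idx]
20. n4.ok = 22  [C₀.idx + C₁.ok - 1]
21. n10.depth = 22  [C₁.ok + C₀.idx - 9]
22. n10.pre = false  [C₁.ok > 22]
23. n11.live = false  [B.pre == true]
24. n12.pre = 23  [terminal]
25. n11.val = "rw"  ["rw"]
26. n10.val = false  [B.depth > 22]
27. n10.ok = false  [B.pre == true]
28. n2.lab = false  [C₀.idx == C₁.ok]
29. n2.ok = 0  [C₁.ok * 3 - 66]
30. n13.depth = 7  [B₀.depth - 21]
31. n13.pre = true  [C.lab or B₀.pre]
32. n14.depth = 12  [B₀.depth * -2 + 26]
33. n14.pre = true  [B₀.pre == true]
34. n15.lim = 9  [terminal]
35. n16.depth = 6  [e.lim * 3 - 21]
36. n16.pre = true  [B₀.depth > 11]
37. n17.mk = true  [terminal]
38. n18.mk = false  [terminal]
39. n19.hot = 20  [terminal]
40. n16.val = true  [B.depth > 5]
41. n16.ok = false  [d.hot > 20]
42. n14.val = false  [B₀.depth > 12]
43. n14.ok = false  [B₀.depth == e.lim]
44. n20.pre = 14  [terminal]
45. n13.val = false  [g.pre > 14]
46. n13.ok = false  [g.pre > 14]
47. n1.val = true  [B₀.pre == true]
48. n1.ok = true  [C.ok == 0]
49. n21.live = true  [B.val == true]
50. n24.depth = 27  [27]
51. n24.pre = false  [false]
52. n25.lim = 12  [terminal]
53. n26.mk = false  [terminal]
54. n24.val = true  [B.depth > 26]
55. n24.ok = true  [e.lim > 11]
56. n27.fin = false  [terminal]
57. n23.ok = false  [false]
58. n23.fin = 23  [23]
59. n23.depth = false  [b.fin and B.ok]
60. n22.ok = false  [S₁.depth == true]
61. n22.fin = 18  [S₁.fin - 5]
62. n22.depth = true  [true]
63. n21.val = "xk"  ["xk"]
64. n0.ok = true  [B.ok == true]
65. n0.fin = 5  [len(A.val) + 3]
66. n0.depth = true  [B.val == true]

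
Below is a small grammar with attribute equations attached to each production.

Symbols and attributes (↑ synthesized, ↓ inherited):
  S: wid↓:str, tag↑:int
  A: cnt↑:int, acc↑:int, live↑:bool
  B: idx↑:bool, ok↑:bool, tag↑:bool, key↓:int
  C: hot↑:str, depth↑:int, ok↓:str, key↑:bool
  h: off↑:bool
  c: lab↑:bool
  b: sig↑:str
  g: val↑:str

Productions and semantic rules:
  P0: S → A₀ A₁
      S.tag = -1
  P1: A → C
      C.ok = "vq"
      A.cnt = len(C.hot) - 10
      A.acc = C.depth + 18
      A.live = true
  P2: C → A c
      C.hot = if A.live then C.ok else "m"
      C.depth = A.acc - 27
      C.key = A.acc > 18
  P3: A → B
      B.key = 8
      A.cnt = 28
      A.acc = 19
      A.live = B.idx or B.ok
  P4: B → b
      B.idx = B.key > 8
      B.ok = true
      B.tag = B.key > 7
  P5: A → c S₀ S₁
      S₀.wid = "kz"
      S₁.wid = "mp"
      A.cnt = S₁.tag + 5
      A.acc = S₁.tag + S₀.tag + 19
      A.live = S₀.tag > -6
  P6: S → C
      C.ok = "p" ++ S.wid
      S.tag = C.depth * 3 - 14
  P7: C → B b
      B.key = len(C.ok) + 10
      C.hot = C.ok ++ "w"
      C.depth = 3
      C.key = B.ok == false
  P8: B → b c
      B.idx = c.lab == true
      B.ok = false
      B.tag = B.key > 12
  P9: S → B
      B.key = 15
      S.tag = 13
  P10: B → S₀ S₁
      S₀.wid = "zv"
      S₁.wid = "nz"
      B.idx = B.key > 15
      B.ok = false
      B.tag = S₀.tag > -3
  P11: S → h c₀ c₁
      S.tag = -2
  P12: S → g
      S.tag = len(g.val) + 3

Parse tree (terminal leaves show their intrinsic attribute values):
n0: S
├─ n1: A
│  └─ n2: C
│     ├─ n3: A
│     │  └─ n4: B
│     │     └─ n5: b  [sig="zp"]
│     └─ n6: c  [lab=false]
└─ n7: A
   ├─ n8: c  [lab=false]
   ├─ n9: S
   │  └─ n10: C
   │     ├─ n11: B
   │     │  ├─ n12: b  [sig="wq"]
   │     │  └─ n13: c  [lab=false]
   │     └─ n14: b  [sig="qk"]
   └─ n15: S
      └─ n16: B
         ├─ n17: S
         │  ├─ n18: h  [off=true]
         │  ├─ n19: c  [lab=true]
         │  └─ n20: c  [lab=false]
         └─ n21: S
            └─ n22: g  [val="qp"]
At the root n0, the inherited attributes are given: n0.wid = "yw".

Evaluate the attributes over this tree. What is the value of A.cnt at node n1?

-8

1. n0.wid = "yw"  [given at root]
2. n2.ok = "vq"  ["vq"]
3. n4.key = 8  [8]
4. n5.sig = "zp"  [terminal]
5. n4.idx = false  [B.key > 8]
6. n4.ok = true  [true]
7. n4.tag = true  [B.key > 7]
8. n3.cnt = 28  [28]
9. n3.acc = 19  [19]
10. n3.live = true  [B.idx or B.ok]
11. n6.lab = false  [terminal]
12. n2.hot = "vq"  [if A.live then C.ok else "m"]
13. n2.depth = -8  [A.acc - 27]
14. n2.key = true  [A.acc > 18]
15. n1.cnt = -8  [len(C.hot) - 10]
16. n1.acc = 10  [C.depth + 18]
17. n1.live = true  [true]
18. n8.lab = false  [terminal]
19. n9.wid = "kz"  ["kz"]
20. n10.ok = "pkz"  ["p" ++ S.wid]
21. n11.key = 13  [len(C.ok) + 10]
22. n12.sig = "wq"  [terminal]
23. n13.lab = false  [terminal]
24. n11.idx = false  [c.lab == true]
25. n11.ok = false  [false]
26. n11.tag = true  [B.key > 12]
27. n14.sig = "qk"  [terminal]
28. n10.hot = "pkzw"  [C.ok ++ "w"]
29. n10.depth = 3  [3]
30. n10.key = true  [B.ok == false]
31. n9.tag = -5  [C.depth * 3 - 14]
32. n15.wid = "mp"  ["mp"]
33. n16.key = 15  [15]
34. n17.wid = "zv"  ["zv"]
35. n18.off = true  [terminal]
36. n19.lab = true  [terminal]
37. n20.lab = false  [terminal]
38. n17.tag = -2  [-2]
39. n21.wid = "nz"  ["nz"]
40. n22.val = "qp"  [terminal]
41. n21.tag = 5  [len(g.val) + 3]
42. n16.idx = false  [B.key > 15]
43. n16.ok = false  [false]
44. n16.tag = true  [S₀.tag > -3]
45. n15.tag = 13  [13]
46. n7.cnt = 18  [S₁.tag + 5]
47. n7.acc = 27  [S₁.tag + S₀.tag + 19]
48. n7.live = true  [S₀.tag > -6]
49. n0.tag = -1  [-1]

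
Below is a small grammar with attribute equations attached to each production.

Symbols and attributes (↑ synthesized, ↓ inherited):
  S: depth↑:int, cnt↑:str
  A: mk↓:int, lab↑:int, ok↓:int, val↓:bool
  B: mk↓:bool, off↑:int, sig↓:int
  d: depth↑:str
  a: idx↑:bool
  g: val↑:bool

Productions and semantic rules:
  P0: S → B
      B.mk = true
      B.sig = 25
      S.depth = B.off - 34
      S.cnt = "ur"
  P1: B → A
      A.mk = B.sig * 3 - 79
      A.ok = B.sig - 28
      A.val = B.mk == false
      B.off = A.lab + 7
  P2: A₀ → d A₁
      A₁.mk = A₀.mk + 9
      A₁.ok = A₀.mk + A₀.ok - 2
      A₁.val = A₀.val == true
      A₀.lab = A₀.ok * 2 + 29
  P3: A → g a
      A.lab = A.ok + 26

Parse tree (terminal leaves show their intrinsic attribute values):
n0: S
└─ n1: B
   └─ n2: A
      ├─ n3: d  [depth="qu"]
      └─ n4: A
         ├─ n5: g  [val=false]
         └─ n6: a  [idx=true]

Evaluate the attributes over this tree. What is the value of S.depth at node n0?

1. n1.mk = true  [true]
2. n1.sig = 25  [25]
3. n2.mk = -4  [B.sig * 3 - 79]
4. n2.ok = -3  [B.sig - 28]
5. n2.val = false  [B.mk == false]
6. n3.depth = "qu"  [terminal]
7. n4.mk = 5  [A₀.mk + 9]
8. n4.ok = -9  [A₀.mk + A₀.ok - 2]
9. n4.val = false  [A₀.val == true]
10. n5.val = false  [terminal]
11. n6.idx = true  [terminal]
12. n4.lab = 17  [A.ok + 26]
13. n2.lab = 23  [A₀.ok * 2 + 29]
14. n1.off = 30  [A.lab + 7]
15. n0.depth = -4  [B.off - 34]
16. n0.cnt = "ur"  ["ur"]

-4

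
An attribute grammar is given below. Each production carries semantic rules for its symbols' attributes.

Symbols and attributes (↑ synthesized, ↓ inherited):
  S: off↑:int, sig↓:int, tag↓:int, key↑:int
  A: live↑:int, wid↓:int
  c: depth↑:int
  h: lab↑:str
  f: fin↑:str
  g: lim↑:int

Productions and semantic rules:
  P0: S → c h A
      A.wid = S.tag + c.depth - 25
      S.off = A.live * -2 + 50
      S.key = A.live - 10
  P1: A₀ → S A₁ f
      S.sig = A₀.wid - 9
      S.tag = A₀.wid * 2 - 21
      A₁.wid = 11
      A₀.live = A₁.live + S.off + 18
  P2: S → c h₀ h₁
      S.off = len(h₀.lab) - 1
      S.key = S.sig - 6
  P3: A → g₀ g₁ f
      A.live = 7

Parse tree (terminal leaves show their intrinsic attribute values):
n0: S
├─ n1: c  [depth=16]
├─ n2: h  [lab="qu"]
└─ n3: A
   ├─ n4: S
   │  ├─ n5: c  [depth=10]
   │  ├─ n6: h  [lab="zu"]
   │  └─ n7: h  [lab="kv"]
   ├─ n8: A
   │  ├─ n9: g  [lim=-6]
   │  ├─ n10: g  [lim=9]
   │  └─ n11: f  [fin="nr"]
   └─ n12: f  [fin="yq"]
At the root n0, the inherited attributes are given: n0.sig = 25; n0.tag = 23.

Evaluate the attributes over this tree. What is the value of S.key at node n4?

-1

1. n0.sig = 25  [given at root]
2. n0.tag = 23  [given at root]
3. n1.depth = 16  [terminal]
4. n2.lab = "qu"  [terminal]
5. n3.wid = 14  [S.tag + c.depth - 25]
6. n4.sig = 5  [A₀.wid - 9]
7. n4.tag = 7  [A₀.wid * 2 - 21]
8. n5.depth = 10  [terminal]
9. n6.lab = "zu"  [terminal]
10. n7.lab = "kv"  [terminal]
11. n4.off = 1  [len(h₀.lab) - 1]
12. n4.key = -1  [S.sig - 6]
13. n8.wid = 11  [11]
14. n9.lim = -6  [terminal]
15. n10.lim = 9  [terminal]
16. n11.fin = "nr"  [terminal]
17. n8.live = 7  [7]
18. n12.fin = "yq"  [terminal]
19. n3.live = 26  [A₁.live + S.off + 18]
20. n0.off = -2  [A.live * -2 + 50]
21. n0.key = 16  [A.live - 10]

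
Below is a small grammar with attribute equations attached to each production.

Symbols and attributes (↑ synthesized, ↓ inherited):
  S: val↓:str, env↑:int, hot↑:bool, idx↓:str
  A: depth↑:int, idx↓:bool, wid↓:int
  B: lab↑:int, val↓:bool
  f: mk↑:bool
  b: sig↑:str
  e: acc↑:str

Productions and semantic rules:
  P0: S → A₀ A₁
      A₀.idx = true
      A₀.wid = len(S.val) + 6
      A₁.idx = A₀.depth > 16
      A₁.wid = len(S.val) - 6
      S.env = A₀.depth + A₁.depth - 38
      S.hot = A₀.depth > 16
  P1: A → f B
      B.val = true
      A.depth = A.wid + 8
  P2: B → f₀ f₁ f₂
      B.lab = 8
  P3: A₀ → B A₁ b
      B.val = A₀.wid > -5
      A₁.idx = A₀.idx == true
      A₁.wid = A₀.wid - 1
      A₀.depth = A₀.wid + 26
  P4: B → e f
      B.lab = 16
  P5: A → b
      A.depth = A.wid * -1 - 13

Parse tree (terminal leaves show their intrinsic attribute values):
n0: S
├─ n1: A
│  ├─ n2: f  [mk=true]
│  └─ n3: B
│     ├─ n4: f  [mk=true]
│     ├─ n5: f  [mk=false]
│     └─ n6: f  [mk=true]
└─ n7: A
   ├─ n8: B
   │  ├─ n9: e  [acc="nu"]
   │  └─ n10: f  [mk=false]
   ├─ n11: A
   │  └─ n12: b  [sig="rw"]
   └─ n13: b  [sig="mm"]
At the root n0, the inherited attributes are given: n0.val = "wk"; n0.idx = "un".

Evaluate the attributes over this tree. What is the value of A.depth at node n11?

1. n0.val = "wk"  [given at root]
2. n0.idx = "un"  [given at root]
3. n1.idx = true  [true]
4. n1.wid = 8  [len(S.val) + 6]
5. n2.mk = true  [terminal]
6. n3.val = true  [true]
7. n4.mk = true  [terminal]
8. n5.mk = false  [terminal]
9. n6.mk = true  [terminal]
10. n3.lab = 8  [8]
11. n1.depth = 16  [A.wid + 8]
12. n7.idx = false  [A₀.depth > 16]
13. n7.wid = -4  [len(S.val) - 6]
14. n8.val = true  [A₀.wid > -5]
15. n9.acc = "nu"  [terminal]
16. n10.mk = false  [terminal]
17. n8.lab = 16  [16]
18. n11.idx = false  [A₀.idx == true]
19. n11.wid = -5  [A₀.wid - 1]
20. n12.sig = "rw"  [terminal]
21. n11.depth = -8  [A.wid * -1 - 13]
22. n13.sig = "mm"  [terminal]
23. n7.depth = 22  [A₀.wid + 26]
24. n0.env = 0  [A₀.depth + A₁.depth - 38]
25. n0.hot = false  [A₀.depth > 16]

-8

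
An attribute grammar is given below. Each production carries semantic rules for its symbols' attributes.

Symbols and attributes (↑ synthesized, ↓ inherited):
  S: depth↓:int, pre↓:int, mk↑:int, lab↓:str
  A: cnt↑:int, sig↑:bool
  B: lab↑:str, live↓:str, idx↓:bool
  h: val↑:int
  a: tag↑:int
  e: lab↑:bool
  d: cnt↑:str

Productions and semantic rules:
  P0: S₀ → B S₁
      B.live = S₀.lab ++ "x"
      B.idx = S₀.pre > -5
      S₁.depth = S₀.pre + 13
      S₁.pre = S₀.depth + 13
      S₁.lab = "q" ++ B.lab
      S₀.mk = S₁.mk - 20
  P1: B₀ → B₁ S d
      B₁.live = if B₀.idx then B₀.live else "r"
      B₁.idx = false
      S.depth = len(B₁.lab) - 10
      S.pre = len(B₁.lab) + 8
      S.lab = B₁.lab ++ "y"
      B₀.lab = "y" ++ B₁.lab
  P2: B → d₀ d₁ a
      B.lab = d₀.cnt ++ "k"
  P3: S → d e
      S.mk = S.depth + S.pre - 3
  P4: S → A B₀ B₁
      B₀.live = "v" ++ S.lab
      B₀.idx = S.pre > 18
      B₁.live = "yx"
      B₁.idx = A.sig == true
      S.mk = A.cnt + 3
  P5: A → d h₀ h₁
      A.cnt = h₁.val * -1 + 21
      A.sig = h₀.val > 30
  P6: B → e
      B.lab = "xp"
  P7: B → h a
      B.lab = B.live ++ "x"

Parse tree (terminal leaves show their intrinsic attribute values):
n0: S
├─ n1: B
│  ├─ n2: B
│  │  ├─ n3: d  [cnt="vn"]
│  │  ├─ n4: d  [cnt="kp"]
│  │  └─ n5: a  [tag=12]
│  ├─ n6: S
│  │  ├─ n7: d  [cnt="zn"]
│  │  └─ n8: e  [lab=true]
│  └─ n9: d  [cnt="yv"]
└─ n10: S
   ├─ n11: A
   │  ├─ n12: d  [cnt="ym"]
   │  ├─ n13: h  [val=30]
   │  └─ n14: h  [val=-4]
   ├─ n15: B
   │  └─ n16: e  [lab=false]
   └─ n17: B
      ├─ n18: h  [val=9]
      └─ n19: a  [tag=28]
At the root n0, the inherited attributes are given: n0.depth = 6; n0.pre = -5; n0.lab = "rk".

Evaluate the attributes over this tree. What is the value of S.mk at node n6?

1

1. n0.depth = 6  [given at root]
2. n0.pre = -5  [given at root]
3. n0.lab = "rk"  [given at root]
4. n1.live = "rkx"  [S₀.lab ++ "x"]
5. n1.idx = false  [S₀.pre > -5]
6. n2.live = "r"  [if B₀.idx then B₀.live else "r"]
7. n2.idx = false  [false]
8. n3.cnt = "vn"  [terminal]
9. n4.cnt = "kp"  [terminal]
10. n5.tag = 12  [terminal]
11. n2.lab = "vnk"  [d₀.cnt ++ "k"]
12. n6.depth = -7  [len(B₁.lab) - 10]
13. n6.pre = 11  [len(B₁.lab) + 8]
14. n6.lab = "vnky"  [B₁.lab ++ "y"]
15. n7.cnt = "zn"  [terminal]
16. n8.lab = true  [terminal]
17. n6.mk = 1  [S.depth + S.pre - 3]
18. n9.cnt = "yv"  [terminal]
19. n1.lab = "yvnk"  ["y" ++ B₁.lab]
20. n10.depth = 8  [S₀.pre + 13]
21. n10.pre = 19  [S₀.depth + 13]
22. n10.lab = "qyvnk"  ["q" ++ B.lab]
23. n12.cnt = "ym"  [terminal]
24. n13.val = 30  [terminal]
25. n14.val = -4  [terminal]
26. n11.cnt = 25  [h₁.val * -1 + 21]
27. n11.sig = false  [h₀.val > 30]
28. n15.live = "vqyvnk"  ["v" ++ S.lab]
29. n15.idx = true  [S.pre > 18]
30. n16.lab = false  [terminal]
31. n15.lab = "xp"  ["xp"]
32. n17.live = "yx"  ["yx"]
33. n17.idx = false  [A.sig == true]
34. n18.val = 9  [terminal]
35. n19.tag = 28  [terminal]
36. n17.lab = "yxx"  [B.live ++ "x"]
37. n10.mk = 28  [A.cnt + 3]
38. n0.mk = 8  [S₁.mk - 20]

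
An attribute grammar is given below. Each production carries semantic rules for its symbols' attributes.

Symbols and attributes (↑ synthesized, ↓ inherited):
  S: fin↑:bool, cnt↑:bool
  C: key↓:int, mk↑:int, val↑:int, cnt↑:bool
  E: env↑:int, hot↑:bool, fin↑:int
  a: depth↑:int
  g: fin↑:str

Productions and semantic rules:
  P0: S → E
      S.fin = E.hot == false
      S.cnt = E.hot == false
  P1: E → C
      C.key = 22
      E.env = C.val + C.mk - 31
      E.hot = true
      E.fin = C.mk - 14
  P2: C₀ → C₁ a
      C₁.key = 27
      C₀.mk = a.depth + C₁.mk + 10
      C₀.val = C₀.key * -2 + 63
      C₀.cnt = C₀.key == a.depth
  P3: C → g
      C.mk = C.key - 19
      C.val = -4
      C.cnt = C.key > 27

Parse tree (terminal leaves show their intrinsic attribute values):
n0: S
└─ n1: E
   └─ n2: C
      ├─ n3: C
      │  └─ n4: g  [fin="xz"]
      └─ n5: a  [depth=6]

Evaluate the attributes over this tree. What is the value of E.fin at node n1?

10

1. n2.key = 22  [22]
2. n3.key = 27  [27]
3. n4.fin = "xz"  [terminal]
4. n3.mk = 8  [C.key - 19]
5. n3.val = -4  [-4]
6. n3.cnt = false  [C.key > 27]
7. n5.depth = 6  [terminal]
8. n2.mk = 24  [a.depth + C₁.mk + 10]
9. n2.val = 19  [C₀.key * -2 + 63]
10. n2.cnt = false  [C₀.key == a.depth]
11. n1.env = 12  [C.val + C.mk - 31]
12. n1.hot = true  [true]
13. n1.fin = 10  [C.mk - 14]
14. n0.fin = false  [E.hot == false]
15. n0.cnt = false  [E.hot == false]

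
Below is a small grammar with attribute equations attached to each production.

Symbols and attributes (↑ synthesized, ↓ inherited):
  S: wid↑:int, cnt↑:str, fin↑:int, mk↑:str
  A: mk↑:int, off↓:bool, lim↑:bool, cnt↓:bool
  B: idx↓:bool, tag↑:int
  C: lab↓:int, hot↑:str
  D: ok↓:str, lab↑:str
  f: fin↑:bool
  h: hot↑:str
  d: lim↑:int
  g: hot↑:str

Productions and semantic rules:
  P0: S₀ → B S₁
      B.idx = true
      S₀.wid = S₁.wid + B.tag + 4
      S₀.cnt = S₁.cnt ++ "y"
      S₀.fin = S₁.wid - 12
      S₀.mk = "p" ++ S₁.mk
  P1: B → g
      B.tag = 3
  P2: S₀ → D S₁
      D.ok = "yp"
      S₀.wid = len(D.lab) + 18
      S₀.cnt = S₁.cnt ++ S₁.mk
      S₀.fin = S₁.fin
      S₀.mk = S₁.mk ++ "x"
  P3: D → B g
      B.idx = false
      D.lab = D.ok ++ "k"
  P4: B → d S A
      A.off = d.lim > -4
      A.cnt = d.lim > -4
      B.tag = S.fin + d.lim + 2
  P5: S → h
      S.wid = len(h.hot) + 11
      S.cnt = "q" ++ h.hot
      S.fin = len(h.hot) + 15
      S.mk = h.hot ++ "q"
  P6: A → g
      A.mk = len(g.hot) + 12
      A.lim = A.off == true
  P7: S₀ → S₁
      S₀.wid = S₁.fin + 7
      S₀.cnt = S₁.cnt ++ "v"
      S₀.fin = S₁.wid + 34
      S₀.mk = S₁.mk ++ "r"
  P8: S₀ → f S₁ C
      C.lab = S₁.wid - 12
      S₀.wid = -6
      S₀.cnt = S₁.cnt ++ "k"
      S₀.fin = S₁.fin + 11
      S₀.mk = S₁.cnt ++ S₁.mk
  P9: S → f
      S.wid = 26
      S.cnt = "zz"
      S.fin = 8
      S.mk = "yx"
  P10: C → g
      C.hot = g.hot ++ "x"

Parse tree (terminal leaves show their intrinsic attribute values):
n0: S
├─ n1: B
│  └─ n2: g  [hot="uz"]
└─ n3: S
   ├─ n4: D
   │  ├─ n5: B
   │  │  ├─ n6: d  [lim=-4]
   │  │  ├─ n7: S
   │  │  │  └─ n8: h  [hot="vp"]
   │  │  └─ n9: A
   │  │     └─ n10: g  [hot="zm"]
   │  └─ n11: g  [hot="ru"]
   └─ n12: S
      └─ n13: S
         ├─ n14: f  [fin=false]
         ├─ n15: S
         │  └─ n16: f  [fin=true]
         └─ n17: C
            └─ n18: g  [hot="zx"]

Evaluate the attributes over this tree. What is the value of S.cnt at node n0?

1. n1.idx = true  [true]
2. n2.hot = "uz"  [terminal]
3. n1.tag = 3  [3]
4. n4.ok = "yp"  ["yp"]
5. n5.idx = false  [false]
6. n6.lim = -4  [terminal]
7. n8.hot = "vp"  [terminal]
8. n7.wid = 13  [len(h.hot) + 11]
9. n7.cnt = "qvp"  ["q" ++ h.hot]
10. n7.fin = 17  [len(h.hot) + 15]
11. n7.mk = "vpq"  [h.hot ++ "q"]
12. n9.off = false  [d.lim > -4]
13. n9.cnt = false  [d.lim > -4]
14. n10.hot = "zm"  [terminal]
15. n9.mk = 14  [len(g.hot) + 12]
16. n9.lim = false  [A.off == true]
17. n5.tag = 15  [S.fin + d.lim + 2]
18. n11.hot = "ru"  [terminal]
19. n4.lab = "ypk"  [D.ok ++ "k"]
20. n14.fin = false  [terminal]
21. n16.fin = true  [terminal]
22. n15.wid = 26  [26]
23. n15.cnt = "zz"  ["zz"]
24. n15.fin = 8  [8]
25. n15.mk = "yx"  ["yx"]
26. n17.lab = 14  [S₁.wid - 12]
27. n18.hot = "zx"  [terminal]
28. n17.hot = "zxx"  [g.hot ++ "x"]
29. n13.wid = -6  [-6]
30. n13.cnt = "zzk"  [S₁.cnt ++ "k"]
31. n13.fin = 19  [S₁.fin + 11]
32. n13.mk = "zzyx"  [S₁.cnt ++ S₁.mk]
33. n12.wid = 26  [S₁.fin + 7]
34. n12.cnt = "zzkv"  [S₁.cnt ++ "v"]
35. n12.fin = 28  [S₁.wid + 34]
36. n12.mk = "zzyxr"  [S₁.mk ++ "r"]
37. n3.wid = 21  [len(D.lab) + 18]
38. n3.cnt = "zzkvzzyxr"  [S₁.cnt ++ S₁.mk]
39. n3.fin = 28  [S₁.fin]
40. n3.mk = "zzyxrx"  [S₁.mk ++ "x"]
41. n0.wid = 28  [S₁.wid + B.tag + 4]
42. n0.cnt = "zzkvzzyxry"  [S₁.cnt ++ "y"]
43. n0.fin = 9  [S₁.wid - 12]
44. n0.mk = "pzzyxrx"  ["p" ++ S₁.mk]

"zzkvzzyxry"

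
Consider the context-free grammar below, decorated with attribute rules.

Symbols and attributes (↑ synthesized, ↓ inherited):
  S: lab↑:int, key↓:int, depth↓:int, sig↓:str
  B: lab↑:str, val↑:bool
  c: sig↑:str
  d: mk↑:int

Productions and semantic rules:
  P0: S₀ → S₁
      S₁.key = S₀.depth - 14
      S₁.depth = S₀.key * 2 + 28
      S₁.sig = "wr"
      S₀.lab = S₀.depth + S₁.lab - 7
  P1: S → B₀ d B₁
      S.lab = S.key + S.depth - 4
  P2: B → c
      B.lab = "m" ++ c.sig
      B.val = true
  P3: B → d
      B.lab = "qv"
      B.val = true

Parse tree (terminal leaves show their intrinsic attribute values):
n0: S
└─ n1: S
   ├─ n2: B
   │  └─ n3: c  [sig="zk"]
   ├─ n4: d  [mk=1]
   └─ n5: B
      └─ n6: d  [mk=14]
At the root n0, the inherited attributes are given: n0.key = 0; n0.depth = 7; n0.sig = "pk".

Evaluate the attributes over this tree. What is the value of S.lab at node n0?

17

1. n0.key = 0  [given at root]
2. n0.depth = 7  [given at root]
3. n0.sig = "pk"  [given at root]
4. n1.key = -7  [S₀.depth - 14]
5. n1.depth = 28  [S₀.key * 2 + 28]
6. n1.sig = "wr"  ["wr"]
7. n3.sig = "zk"  [terminal]
8. n2.lab = "mzk"  ["m" ++ c.sig]
9. n2.val = true  [true]
10. n4.mk = 1  [terminal]
11. n6.mk = 14  [terminal]
12. n5.lab = "qv"  ["qv"]
13. n5.val = true  [true]
14. n1.lab = 17  [S.key + S.depth - 4]
15. n0.lab = 17  [S₀.depth + S₁.lab - 7]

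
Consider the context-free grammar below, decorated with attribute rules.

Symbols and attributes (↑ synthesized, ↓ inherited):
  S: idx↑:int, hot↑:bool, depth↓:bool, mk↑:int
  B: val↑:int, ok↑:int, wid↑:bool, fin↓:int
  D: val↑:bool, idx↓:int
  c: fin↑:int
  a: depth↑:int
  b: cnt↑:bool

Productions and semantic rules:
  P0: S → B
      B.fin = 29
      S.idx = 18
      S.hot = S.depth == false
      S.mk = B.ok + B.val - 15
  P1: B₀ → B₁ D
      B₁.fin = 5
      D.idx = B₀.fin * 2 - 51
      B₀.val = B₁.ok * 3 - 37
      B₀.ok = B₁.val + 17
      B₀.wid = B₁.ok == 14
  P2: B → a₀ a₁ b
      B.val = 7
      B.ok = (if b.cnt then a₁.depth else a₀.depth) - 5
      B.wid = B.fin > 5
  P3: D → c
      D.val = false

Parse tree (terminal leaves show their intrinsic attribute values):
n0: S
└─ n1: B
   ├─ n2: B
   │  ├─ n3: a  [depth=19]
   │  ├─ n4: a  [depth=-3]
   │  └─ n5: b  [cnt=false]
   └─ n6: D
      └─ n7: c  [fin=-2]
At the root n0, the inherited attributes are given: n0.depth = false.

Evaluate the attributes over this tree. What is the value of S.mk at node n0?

1. n0.depth = false  [given at root]
2. n1.fin = 29  [29]
3. n2.fin = 5  [5]
4. n3.depth = 19  [terminal]
5. n4.depth = -3  [terminal]
6. n5.cnt = false  [terminal]
7. n2.val = 7  [7]
8. n2.ok = 14  [(if b.cnt then a₁.depth else a₀.depth) - 5]
9. n2.wid = false  [B.fin > 5]
10. n6.idx = 7  [B₀.fin * 2 - 51]
11. n7.fin = -2  [terminal]
12. n6.val = false  [false]
13. n1.val = 5  [B₁.ok * 3 - 37]
14. n1.ok = 24  [B₁.val + 17]
15. n1.wid = true  [B₁.ok == 14]
16. n0.idx = 18  [18]
17. n0.hot = true  [S.depth == false]
18. n0.mk = 14  [B.ok + B.val - 15]

14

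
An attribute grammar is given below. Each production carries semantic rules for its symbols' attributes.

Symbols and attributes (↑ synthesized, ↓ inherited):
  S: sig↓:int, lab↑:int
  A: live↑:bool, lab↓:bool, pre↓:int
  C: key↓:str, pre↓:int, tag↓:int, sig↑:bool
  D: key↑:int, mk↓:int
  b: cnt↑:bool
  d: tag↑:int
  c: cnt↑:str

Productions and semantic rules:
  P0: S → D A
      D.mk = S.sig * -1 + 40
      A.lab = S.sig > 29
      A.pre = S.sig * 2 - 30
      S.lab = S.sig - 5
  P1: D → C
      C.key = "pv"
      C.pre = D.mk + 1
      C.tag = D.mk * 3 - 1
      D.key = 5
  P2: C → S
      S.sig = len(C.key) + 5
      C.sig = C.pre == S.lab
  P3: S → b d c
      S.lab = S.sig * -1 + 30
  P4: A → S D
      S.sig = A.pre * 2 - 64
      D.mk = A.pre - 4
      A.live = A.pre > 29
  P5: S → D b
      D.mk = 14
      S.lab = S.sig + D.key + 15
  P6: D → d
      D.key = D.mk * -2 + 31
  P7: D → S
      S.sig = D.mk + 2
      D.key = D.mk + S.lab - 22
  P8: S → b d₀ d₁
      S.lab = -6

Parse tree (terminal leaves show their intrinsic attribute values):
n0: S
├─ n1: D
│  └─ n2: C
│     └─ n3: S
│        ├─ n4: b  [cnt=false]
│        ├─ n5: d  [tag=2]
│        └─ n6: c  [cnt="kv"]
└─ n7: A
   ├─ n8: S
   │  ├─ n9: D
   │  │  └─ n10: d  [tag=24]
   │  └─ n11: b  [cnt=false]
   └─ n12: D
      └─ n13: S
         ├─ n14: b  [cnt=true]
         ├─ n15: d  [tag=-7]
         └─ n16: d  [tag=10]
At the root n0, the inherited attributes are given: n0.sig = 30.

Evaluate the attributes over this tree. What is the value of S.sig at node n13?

1. n0.sig = 30  [given at root]
2. n1.mk = 10  [S.sig * -1 + 40]
3. n2.key = "pv"  ["pv"]
4. n2.pre = 11  [D.mk + 1]
5. n2.tag = 29  [D.mk * 3 - 1]
6. n3.sig = 7  [len(C.key) + 5]
7. n4.cnt = false  [terminal]
8. n5.tag = 2  [terminal]
9. n6.cnt = "kv"  [terminal]
10. n3.lab = 23  [S.sig * -1 + 30]
11. n2.sig = false  [C.pre == S.lab]
12. n1.key = 5  [5]
13. n7.lab = true  [S.sig > 29]
14. n7.pre = 30  [S.sig * 2 - 30]
15. n8.sig = -4  [A.pre * 2 - 64]
16. n9.mk = 14  [14]
17. n10.tag = 24  [terminal]
18. n9.key = 3  [D.mk * -2 + 31]
19. n11.cnt = false  [terminal]
20. n8.lab = 14  [S.sig + D.key + 15]
21. n12.mk = 26  [A.pre - 4]
22. n13.sig = 28  [D.mk + 2]
23. n14.cnt = true  [terminal]
24. n15.tag = -7  [terminal]
25. n16.tag = 10  [terminal]
26. n13.lab = -6  [-6]
27. n12.key = -2  [D.mk + S.lab - 22]
28. n7.live = true  [A.pre > 29]
29. n0.lab = 25  [S.sig - 5]

28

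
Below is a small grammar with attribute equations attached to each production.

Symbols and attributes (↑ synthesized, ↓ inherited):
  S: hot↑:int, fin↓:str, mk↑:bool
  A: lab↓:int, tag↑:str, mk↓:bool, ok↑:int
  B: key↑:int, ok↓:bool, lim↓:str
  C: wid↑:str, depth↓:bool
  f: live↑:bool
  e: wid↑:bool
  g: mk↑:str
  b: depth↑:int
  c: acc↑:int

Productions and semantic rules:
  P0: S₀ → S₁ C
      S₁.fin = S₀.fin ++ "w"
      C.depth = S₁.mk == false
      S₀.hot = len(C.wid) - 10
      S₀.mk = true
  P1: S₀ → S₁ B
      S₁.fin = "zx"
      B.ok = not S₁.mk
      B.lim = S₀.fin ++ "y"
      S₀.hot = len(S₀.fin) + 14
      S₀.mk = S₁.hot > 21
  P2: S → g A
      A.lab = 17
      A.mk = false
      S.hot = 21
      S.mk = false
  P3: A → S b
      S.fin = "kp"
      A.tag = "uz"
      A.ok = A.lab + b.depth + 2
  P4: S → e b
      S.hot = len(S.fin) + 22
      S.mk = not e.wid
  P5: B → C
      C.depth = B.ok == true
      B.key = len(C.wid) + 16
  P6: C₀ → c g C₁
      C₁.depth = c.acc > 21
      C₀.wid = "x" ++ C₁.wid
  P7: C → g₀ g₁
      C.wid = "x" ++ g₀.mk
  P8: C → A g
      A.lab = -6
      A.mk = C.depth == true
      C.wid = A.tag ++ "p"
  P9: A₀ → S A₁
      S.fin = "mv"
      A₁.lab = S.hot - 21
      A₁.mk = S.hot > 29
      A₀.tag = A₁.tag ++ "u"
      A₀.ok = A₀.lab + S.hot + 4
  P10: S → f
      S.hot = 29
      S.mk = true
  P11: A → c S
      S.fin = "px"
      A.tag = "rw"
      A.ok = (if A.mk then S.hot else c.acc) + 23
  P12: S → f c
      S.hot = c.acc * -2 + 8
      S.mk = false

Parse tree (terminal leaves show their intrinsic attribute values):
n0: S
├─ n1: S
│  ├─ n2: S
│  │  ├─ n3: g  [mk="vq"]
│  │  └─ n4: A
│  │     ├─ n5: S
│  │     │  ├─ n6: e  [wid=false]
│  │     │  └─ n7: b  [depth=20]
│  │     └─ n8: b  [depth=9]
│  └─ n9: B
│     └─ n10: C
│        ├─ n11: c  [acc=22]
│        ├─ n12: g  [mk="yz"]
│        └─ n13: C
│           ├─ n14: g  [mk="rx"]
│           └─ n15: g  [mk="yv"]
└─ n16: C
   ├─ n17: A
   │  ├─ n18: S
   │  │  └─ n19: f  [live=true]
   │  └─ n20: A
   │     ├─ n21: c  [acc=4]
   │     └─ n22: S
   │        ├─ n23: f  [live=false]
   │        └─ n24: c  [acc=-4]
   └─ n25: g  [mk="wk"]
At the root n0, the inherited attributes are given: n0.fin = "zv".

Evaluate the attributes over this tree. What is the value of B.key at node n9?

20

1. n0.fin = "zv"  [given at root]
2. n1.fin = "zvw"  [S₀.fin ++ "w"]
3. n2.fin = "zx"  ["zx"]
4. n3.mk = "vq"  [terminal]
5. n4.lab = 17  [17]
6. n4.mk = false  [false]
7. n5.fin = "kp"  ["kp"]
8. n6.wid = false  [terminal]
9. n7.depth = 20  [terminal]
10. n5.hot = 24  [len(S.fin) + 22]
11. n5.mk = true  [not e.wid]
12. n8.depth = 9  [terminal]
13. n4.tag = "uz"  ["uz"]
14. n4.ok = 28  [A.lab + b.depth + 2]
15. n2.hot = 21  [21]
16. n2.mk = false  [false]
17. n9.ok = true  [not S₁.mk]
18. n9.lim = "zvwy"  [S₀.fin ++ "y"]
19. n10.depth = true  [B.ok == true]
20. n11.acc = 22  [terminal]
21. n12.mk = "yz"  [terminal]
22. n13.depth = true  [c.acc > 21]
23. n14.mk = "rx"  [terminal]
24. n15.mk = "yv"  [terminal]
25. n13.wid = "xrx"  ["x" ++ g₀.mk]
26. n10.wid = "xxrx"  ["x" ++ C₁.wid]
27. n9.key = 20  [len(C.wid) + 16]
28. n1.hot = 17  [len(S₀.fin) + 14]
29. n1.mk = false  [S₁.hot > 21]
30. n16.depth = true  [S₁.mk == false]
31. n17.lab = -6  [-6]
32. n17.mk = true  [C.depth == true]
33. n18.fin = "mv"  ["mv"]
34. n19.live = true  [terminal]
35. n18.hot = 29  [29]
36. n18.mk = true  [true]
37. n20.lab = 8  [S.hot - 21]
38. n20.mk = false  [S.hot > 29]
39. n21.acc = 4  [terminal]
40. n22.fin = "px"  ["px"]
41. n23.live = false  [terminal]
42. n24.acc = -4  [terminal]
43. n22.hot = 16  [c.acc * -2 + 8]
44. n22.mk = false  [false]
45. n20.tag = "rw"  ["rw"]
46. n20.ok = 27  [(if A.mk then S.hot else c.acc) + 23]
47. n17.tag = "rwu"  [A₁.tag ++ "u"]
48. n17.ok = 27  [A₀.lab + S.hot + 4]
49. n25.mk = "wk"  [terminal]
50. n16.wid = "rwup"  [A.tag ++ "p"]
51. n0.hot = -6  [len(C.wid) - 10]
52. n0.mk = true  [true]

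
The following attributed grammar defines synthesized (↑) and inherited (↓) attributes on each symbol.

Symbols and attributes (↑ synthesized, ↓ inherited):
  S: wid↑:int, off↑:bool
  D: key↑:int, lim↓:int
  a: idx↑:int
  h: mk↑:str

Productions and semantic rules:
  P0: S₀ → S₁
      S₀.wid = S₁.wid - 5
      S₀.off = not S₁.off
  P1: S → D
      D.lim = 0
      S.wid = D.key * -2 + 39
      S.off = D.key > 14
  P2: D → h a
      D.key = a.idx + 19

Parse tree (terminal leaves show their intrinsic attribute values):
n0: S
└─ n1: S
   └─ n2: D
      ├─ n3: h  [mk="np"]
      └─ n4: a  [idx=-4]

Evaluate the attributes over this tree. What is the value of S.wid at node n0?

4

1. n2.lim = 0  [0]
2. n3.mk = "np"  [terminal]
3. n4.idx = -4  [terminal]
4. n2.key = 15  [a.idx + 19]
5. n1.wid = 9  [D.key * -2 + 39]
6. n1.off = true  [D.key > 14]
7. n0.wid = 4  [S₁.wid - 5]
8. n0.off = false  [not S₁.off]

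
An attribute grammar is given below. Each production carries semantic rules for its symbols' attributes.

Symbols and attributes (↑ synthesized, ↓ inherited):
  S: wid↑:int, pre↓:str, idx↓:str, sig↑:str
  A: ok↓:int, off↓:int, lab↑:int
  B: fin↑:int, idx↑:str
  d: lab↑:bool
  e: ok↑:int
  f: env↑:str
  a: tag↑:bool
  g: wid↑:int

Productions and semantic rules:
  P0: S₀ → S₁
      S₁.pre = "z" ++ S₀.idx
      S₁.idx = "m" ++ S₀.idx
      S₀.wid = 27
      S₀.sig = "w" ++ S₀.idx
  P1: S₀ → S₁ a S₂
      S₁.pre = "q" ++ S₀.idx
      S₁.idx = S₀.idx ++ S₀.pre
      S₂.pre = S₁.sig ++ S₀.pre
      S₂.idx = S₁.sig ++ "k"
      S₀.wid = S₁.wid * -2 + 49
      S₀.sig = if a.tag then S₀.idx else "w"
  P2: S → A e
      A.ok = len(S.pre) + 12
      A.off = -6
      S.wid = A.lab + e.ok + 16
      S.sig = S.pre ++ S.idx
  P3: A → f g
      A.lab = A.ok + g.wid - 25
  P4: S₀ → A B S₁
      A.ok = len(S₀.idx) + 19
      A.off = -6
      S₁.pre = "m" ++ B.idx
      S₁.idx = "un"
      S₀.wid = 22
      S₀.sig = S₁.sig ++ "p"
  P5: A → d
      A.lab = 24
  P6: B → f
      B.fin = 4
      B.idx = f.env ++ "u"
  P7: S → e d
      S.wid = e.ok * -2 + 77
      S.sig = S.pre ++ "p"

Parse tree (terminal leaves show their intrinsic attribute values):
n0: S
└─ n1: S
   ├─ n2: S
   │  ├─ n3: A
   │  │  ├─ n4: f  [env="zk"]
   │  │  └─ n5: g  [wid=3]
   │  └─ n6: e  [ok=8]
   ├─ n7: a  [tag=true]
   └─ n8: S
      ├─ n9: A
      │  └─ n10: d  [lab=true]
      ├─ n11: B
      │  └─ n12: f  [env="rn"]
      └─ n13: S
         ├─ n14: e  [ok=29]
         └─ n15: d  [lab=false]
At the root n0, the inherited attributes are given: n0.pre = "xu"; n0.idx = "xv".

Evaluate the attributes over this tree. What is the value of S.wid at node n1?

1. n0.pre = "xu"  [given at root]
2. n0.idx = "xv"  [given at root]
3. n1.pre = "zxv"  ["z" ++ S₀.idx]
4. n1.idx = "mxv"  ["m" ++ S₀.idx]
5. n2.pre = "qmxv"  ["q" ++ S₀.idx]
6. n2.idx = "mxvzxv"  [S₀.idx ++ S₀.pre]
7. n3.ok = 16  [len(S.pre) + 12]
8. n3.off = -6  [-6]
9. n4.env = "zk"  [terminal]
10. n5.wid = 3  [terminal]
11. n3.lab = -6  [A.ok + g.wid - 25]
12. n6.ok = 8  [terminal]
13. n2.wid = 18  [A.lab + e.ok + 16]
14. n2.sig = "qmxvmxvzxv"  [S.pre ++ S.idx]
15. n7.tag = true  [terminal]
16. n8.pre = "qmxvmxvzxvzxv"  [S₁.sig ++ S₀.pre]
17. n8.idx = "qmxvmxvzxvk"  [S₁.sig ++ "k"]
18. n9.ok = 30  [len(S₀.idx) + 19]
19. n9.off = -6  [-6]
20. n10.lab = true  [terminal]
21. n9.lab = 24  [24]
22. n12.env = "rn"  [terminal]
23. n11.fin = 4  [4]
24. n11.idx = "rnu"  [f.env ++ "u"]
25. n13.pre = "mrnu"  ["m" ++ B.idx]
26. n13.idx = "un"  ["un"]
27. n14.ok = 29  [terminal]
28. n15.lab = false  [terminal]
29. n13.wid = 19  [e.ok * -2 + 77]
30. n13.sig = "mrnup"  [S.pre ++ "p"]
31. n8.wid = 22  [22]
32. n8.sig = "mrnupp"  [S₁.sig ++ "p"]
33. n1.wid = 13  [S₁.wid * -2 + 49]
34. n1.sig = "mxv"  [if a.tag then S₀.idx else "w"]
35. n0.wid = 27  [27]
36. n0.sig = "wxv"  ["w" ++ S₀.idx]

13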